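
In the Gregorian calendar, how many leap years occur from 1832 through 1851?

Years divisible by 4 in [1832, 1851]: 1832, 1836, 1840, 1844, 1848.
No century exceptions apply. Count: 5.

5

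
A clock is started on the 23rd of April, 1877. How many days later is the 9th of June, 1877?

47

April 1877: 30 − 23 = 7 days remain.
Then May (31): 31 days.
June 1–9, 1877: 9 days.
Total: 7 + 31 + 9 = 47 days.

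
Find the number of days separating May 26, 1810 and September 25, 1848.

From May 26, 1810 to May 26, 1848: 38 years, of which 10 contain a Feb 29 — 28×365 + 10×366 = 13880 days.
May 1848: 31 − 26 = 5 days remain.
Then June (30), July (31), August (31): 30 + 31 + 31 = 92 days.
September 1–25, 1848: 25 days.
Residual: 122 days.
Total: 14002 days.

14002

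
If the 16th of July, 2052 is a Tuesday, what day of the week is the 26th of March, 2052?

Tuesday

Count forward from the earlier date (March 26, 2052) to the later (July 16, 2052):
March 2052: 31 − 26 = 5 days remain.
Then April (30), May (31), June (30): 30 + 31 + 30 = 91 days.
July 1–16, 2052: 16 days.
Total: 5 + 91 + 16 = 112 days.
112 is a multiple of 7, so the 26th of March, 2052 falls on the same weekday: Tuesday.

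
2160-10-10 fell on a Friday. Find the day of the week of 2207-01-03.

From October 10, 2160 to October 10, 2206: 46 years, of which 10 contain a Feb 29 — 36×365 + 10×366 = 16800 days.
(2200 is not a leap year (divisible by 100 but not 400).)
October 2206: 31 − 10 = 21 days remain.
Then November (30), December (31): 30 + 31 = 61 days.
January 1–3, 2207: 3 days.
Residual: 85 days.
Total: 16885 days.
16885 mod 7 = 1, so 1 day after Friday is Saturday.

Saturday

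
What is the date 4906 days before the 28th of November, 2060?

the 24th of June, 2047

Count 4906 days before November 28, 2060:
From June 24, 2047 to June 24, 2060: 13 years, of which 4 contain a Feb 29 — 9×365 + 4×366 = 4749 days.
June 2060: 30 − 24 = 6 days remain.
Then July (31), August (31), September (30), October (31): 31 + 31 + 30 + 31 = 123 days.
November 1–28, 2060: 28 days.
Residual: 157 days.
Total: 4906 days.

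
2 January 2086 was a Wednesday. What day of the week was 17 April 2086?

Wednesday

January 2086: 31 − 2 = 29 days remain.
Then February 2086 (28), March (31): 28 + 31 = 59 days.
April 1–17, 2086: 17 days.
Total: 29 + 59 + 17 = 105 days.
105 is a multiple of 7, so 17 April 2086 falls on the same weekday: Wednesday.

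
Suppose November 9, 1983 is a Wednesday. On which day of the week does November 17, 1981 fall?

Tuesday

Count forward from the earlier date (November 17, 1981) to the later (November 9, 1983):
November 17, 1981 → November 17, 1982: 365 days.
November 1982: 30 − 17 = 13 days remain.
Then 11 full months totalling 335 days.
November 1–9, 1983: 9 days.
Residual: 357 days.
Total: 722 days.
722 mod 7 = 1, so 1 day before Wednesday is Tuesday.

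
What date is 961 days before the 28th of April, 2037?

the 10th of September, 2034

Count 961 days before April 28, 2037:
September 10, 2034 → September 10, 2035: 365 days.
September 10, 2035 → September 10, 2036: 366 days (2036 is a leap year).
September 2036: 30 − 10 = 20 days remain.
Then October (31), November (30), December (31), January (31), February 2037 (28), March (31): 31 + 30 + 31 + 31 + 28 + 31 = 182 days.
April 1–28, 2037: 28 days.
Residual: 230 days.
Total: 961 days.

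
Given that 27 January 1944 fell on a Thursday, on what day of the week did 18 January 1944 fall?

Count forward from the earlier date (January 18, 1944) to the later (January 27, 1944):
Within January 1944: 27 − 18 = 9 days.
9 mod 7 = 2, so 2 days before Thursday is Tuesday.

Tuesday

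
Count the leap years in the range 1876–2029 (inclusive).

Years divisible by 4: 1876, 1880, …, 2028 — 39 in all.
Of these, 1900 is divisible by 100 but not 400, so not leap.
2000 is divisible by 400, so still leap.
Leap years: 39 − 1 = 38.

38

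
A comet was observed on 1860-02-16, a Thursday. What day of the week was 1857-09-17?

Thursday

Count forward from the earlier date (September 17, 1857) to the later (February 16, 1860):
September 17, 1857 → September 17, 1858: 365 days.
September 17, 1858 → September 17, 1859: 365 days.
September 1859: 30 − 17 = 13 days remain.
Then October (31), November (30), December (31), January (31): 31 + 30 + 31 + 31 = 123 days.
February 1–16, 1860: 16 days (1860 is a leap year).
Residual: 152 days.
Total: 882 days.
882 is a multiple of 7, so 1857-09-17 falls on the same weekday: Thursday.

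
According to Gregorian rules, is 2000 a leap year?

Yes

2000 is a leap year (divisible by 400).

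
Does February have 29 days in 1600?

Yes

1600 is a leap year (divisible by 400).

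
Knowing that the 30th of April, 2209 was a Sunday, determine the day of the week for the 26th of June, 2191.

Sunday

Count forward from the earlier date (June 26, 2191) to the later (April 30, 2209):
From June 26, 2191 to June 26, 2208: 17 years, of which 4 contain a Feb 29 — 13×365 + 4×366 = 6209 days.
(2200 is not a leap year (divisible by 100 but not 400).)
June 2208: 30 − 26 = 4 days remain.
Then 9 full months totalling 274 days.
April 1–30, 2209: 30 days.
Residual: 308 days.
Total: 6517 days.
6517 is a multiple of 7, so the 26th of June, 2191 falls on the same weekday: Sunday.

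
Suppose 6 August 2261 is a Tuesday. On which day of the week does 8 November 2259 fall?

Tuesday

Count forward from the earlier date (November 8, 2259) to the later (August 6, 2261):
November 8, 2259 → November 8, 2260: 366 days (2260 is a leap year).
November 2260: 30 − 8 = 22 days remain.
Then December (31), January (31), February 2261 (28), March (31), April (30), May (31), June (30), July (31): 31 + 31 + 28 + 31 + 30 + 31 + 30 + 31 = 243 days.
August 1–6, 2261: 6 days.
Residual: 271 days.
Total: 637 days.
637 is a multiple of 7, so 8 November 2259 falls on the same weekday: Tuesday.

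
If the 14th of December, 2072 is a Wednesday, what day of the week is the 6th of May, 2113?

Day-of-year of December 14, 2072: 349.
Day-of-year of May 6, 2113: 126.
2072 has 366 days, so 366 − 349 = 17 days remain in 2072.
Full years 2073–2112: 31 common + 9 leap = 31×365 + 9×366 = 14609 days.
Total: 17 + 14609 + 126 = 14752 days.
14752 mod 7 = 3, so 3 days after Wednesday is Saturday.

Saturday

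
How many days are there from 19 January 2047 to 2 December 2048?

683

January 19, 2047 → January 19, 2048: 365 days.
January 2048: 31 − 19 = 12 days remain.
Then 10 full months totalling 304 days.
December 1–2, 2048: 2 days.
Residual: 318 days.
Total: 683 days.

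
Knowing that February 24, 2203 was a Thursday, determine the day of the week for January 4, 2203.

Tuesday

Count forward from the earlier date (January 4, 2203) to the later (February 24, 2203):
January 2203: 31 − 4 = 27 days remain.
February 1–24, 2203: 24 days (2203 is not a leap year).
Total: 27 + 24 = 51 days.
51 mod 7 = 2, so 2 days before Thursday is Tuesday.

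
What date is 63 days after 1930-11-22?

1931-01-24

Count 63 days after November 22, 1930:
Day-of-year of November 22, 1930: 326.
Day-of-year of January 24, 1931: 24.
1930 has 365 days, so 365 − 326 = 39 days remain in 1930.
Total: 39 + 24 = 63 days.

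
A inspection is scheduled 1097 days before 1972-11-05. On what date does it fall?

1969-11-04

Count 1097 days before November 5, 1972:
November 4, 1969 → November 4, 1970: 365 days.
November 4, 1970 → November 4, 1971: 365 days.
November 4, 1971 → November 4, 1972: 366 days (1972 is a leap year).
Within November 1972: 5 − 4 = 1 day.
Total: 1097 days.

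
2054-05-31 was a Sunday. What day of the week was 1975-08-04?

Count forward from the earlier date (August 4, 1975) to the later (May 31, 2054):
Day-of-year of August 4, 1975: 216.
Day-of-year of May 31, 2054: 151.
1975 has 365 days, so 365 − 216 = 149 days remain in 1975.
Full years 1976–2053: 58 common + 20 leap = 58×365 + 20×366 = 28490 days.
Total: 149 + 28490 + 151 = 28790 days.
28790 mod 7 = 6, so 6 days before Sunday is Monday.

Monday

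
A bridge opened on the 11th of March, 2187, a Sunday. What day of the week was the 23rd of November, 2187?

March 2187: 31 − 11 = 20 days remain.
Then April (30), May (31), June (30), July (31), August (31), September (30), October (31): 30 + 31 + 30 + 31 + 31 + 30 + 31 = 214 days.
November 1–23, 2187: 23 days.
Total: 20 + 214 + 23 = 257 days.
257 mod 7 = 5, so 5 days after Sunday is Friday.

Friday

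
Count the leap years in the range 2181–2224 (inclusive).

10

Years divisible by 4 in [2181, 2224]: 2184, 2188, 2192, 2196, 2200, 2204, 2208, 2212, 2216, 2220, 2224.
Of these, 2200 is divisible by 100 but not 400, so not leap.
Leap years: 11 − 1 = 10.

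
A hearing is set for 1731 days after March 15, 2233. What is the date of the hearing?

December 10, 2237

Count 1731 days after March 15, 2233:
Day-of-year of March 15, 2233: 74.
Day-of-year of December 10, 2237: 344.
2233 has 365 days, so 365 − 74 = 291 days remain in 2233.
Full years: 2234: 365; 2235: 365; 2236: 366. Sum = 1096.
Total: 291 + 1096 + 344 = 1731 days.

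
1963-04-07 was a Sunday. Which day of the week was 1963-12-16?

April 1963: 30 − 7 = 23 days remain.
Then May (31), June (30), July (31), August (31), September (30), October (31), November (30): 31 + 30 + 31 + 31 + 30 + 31 + 30 = 214 days.
December 1–16, 1963: 16 days.
Total: 23 + 214 + 16 = 253 days.
253 mod 7 = 1, so 1 day after Sunday is Monday.

Monday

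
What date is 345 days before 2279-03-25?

2278-04-14

Count 345 days before March 25, 2279:
Day-of-year of April 14, 2278: 104.
Day-of-year of March 25, 2279: 84.
2278 has 365 days, so 365 − 104 = 261 days remain in 2278.
Total: 261 + 84 = 345 days.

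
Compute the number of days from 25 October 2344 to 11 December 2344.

47

October 2344: 31 − 25 = 6 days remain.
Then November (30): 30 days.
December 1–11, 2344: 11 days.
Total: 6 + 30 + 11 = 47 days.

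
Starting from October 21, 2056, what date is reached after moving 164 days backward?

May 10, 2056

Count 164 days before October 21, 2056:
May 2056: 31 − 10 = 21 days remain.
Then June (30), July (31), August (31), September (30): 30 + 31 + 31 + 30 = 122 days.
October 1–21, 2056: 21 days.
Total: 21 + 122 + 21 = 164 days.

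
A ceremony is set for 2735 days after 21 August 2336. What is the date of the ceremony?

16 February 2344

Count 2735 days after August 21, 2336:
Day-of-year of August 21, 2336: 234.
Day-of-year of February 16, 2344: 47.
2336 has 366 days, so 366 − 234 = 132 days remain in 2336.
Full years 2337–2343: 6 common + 1 leap = 6×365 + 1×366 = 2556 days.
Total: 132 + 2556 + 47 = 2735 days.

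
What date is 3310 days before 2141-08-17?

2132-07-25

Count 3310 days before August 17, 2141:
Day-of-year of July 25, 2132: 207.
Day-of-year of August 17, 2141: 229.
2132 has 366 days, so 366 − 207 = 159 days remain in 2132.
Full years 2133–2140: 6 common + 2 leap = 6×365 + 2×366 = 2922 days.
Total: 159 + 2922 + 229 = 3310 days.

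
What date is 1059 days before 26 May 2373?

2 July 2370

Count 1059 days before May 26, 2373:
Day-of-year of July 2, 2370: 183.
Day-of-year of May 26, 2373: 146.
2370 has 365 days, so 365 − 183 = 182 days remain in 2370.
Full years: 2371: 365; 2372: 366. Sum = 731.
Total: 182 + 731 + 146 = 1059 days.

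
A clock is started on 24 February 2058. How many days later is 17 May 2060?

February 24, 2058 → February 24, 2059: 365 days.
February 24, 2059 → February 24, 2060: 365 days.
February 2060: 29 − 24 = 5 days remain (2060 is a leap year, so February has 29 days).
Then March (31), April (30): 31 + 30 = 61 days.
May 1–17, 2060: 17 days.
Residual: 83 days.
Total: 813 days.

813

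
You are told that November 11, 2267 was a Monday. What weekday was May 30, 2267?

Thursday

Count forward from the earlier date (May 30, 2267) to the later (November 11, 2267):
May 2267: 31 − 30 = 1 day remains.
Then June (30), July (31), August (31), September (30), October (31): 30 + 31 + 31 + 30 + 31 = 153 days.
November 1–11, 2267: 11 days.
Total: 1 + 153 + 11 = 165 days.
165 mod 7 = 4, so 4 days before Monday is Thursday.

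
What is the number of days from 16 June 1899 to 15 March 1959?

From June 16, 1899 to June 16, 1958: 59 years, of which 14 contain a Feb 29 — 45×365 + 14×366 = 21549 days.
(1900 is not a leap year (divisible by 100 but not 400).)
June 1958: 30 − 16 = 14 days remain.
Then July (31), August (31), September (30), October (31), November (30), December (31), January (31), February 1959 (28): 31 + 31 + 30 + 31 + 30 + 31 + 31 + 28 = 243 days.
March 1–15, 1959: 15 days.
Residual: 272 days.
Total: 21821 days.

21821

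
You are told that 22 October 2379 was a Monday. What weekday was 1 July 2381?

October 22, 2379 → October 22, 2380: 366 days (2380 is a leap year).
October 2380: 31 − 22 = 9 days remain.
Then November (30), December (31), January (31), February 2381 (28), March (31), April (30), May (31), June (30): 30 + 31 + 31 + 28 + 31 + 30 + 31 + 30 = 242 days.
July 1, 2381: 1 day.
Residual: 252 days.
Total: 618 days.
618 mod 7 = 2, so 2 days after Monday is Wednesday.

Wednesday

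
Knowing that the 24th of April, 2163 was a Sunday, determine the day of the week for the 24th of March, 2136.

Saturday

Count forward from the earlier date (March 24, 2136) to the later (April 24, 2163):
Day-of-year of March 24, 2136: 84.
Day-of-year of April 24, 2163: 114.
2136 has 366 days, so 366 − 84 = 282 days remain in 2136.
Full years 2137–2162: 20 common + 6 leap = 20×365 + 6×366 = 9496 days.
Total: 282 + 9496 + 114 = 9892 days.
9892 mod 7 = 1, so 1 day before Sunday is Saturday.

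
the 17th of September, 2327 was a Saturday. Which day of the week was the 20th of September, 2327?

Tuesday

Within September 2327: 20 − 17 = 3 days.
3 mod 7 = 3, so 3 days after Saturday is Tuesday.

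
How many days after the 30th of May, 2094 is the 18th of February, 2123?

10490

Day-of-year of May 30, 2094: 150.
Day-of-year of February 18, 2123: 49.
2094 has 365 days, so 365 − 150 = 215 days remain in 2094.
Full years 2095–2122: 22 common + 6 leap = 22×365 + 6×366 = 10226 days.
Total: 215 + 10226 + 49 = 10490 days.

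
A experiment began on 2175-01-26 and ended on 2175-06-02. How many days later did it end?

127

January 2175: 31 − 26 = 5 days remain.
Then February 2175 (28), March (31), April (30), May (31): 28 + 31 + 30 + 31 = 120 days.
June 1–2, 2175: 2 days.
Total: 5 + 120 + 2 = 127 days.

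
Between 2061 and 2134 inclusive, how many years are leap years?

Years divisible by 4: 2064, 2068, …, 2132 — 18 in all.
Of these, 2100 is divisible by 100 but not 400, so not leap.
Leap years: 18 − 1 = 17.

17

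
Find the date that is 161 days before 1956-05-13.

1955-12-04

Count 161 days before May 13, 1956:
Day-of-year of December 4, 1955: 338.
Day-of-year of May 13, 1956: 134.
1955 has 365 days, so 365 − 338 = 27 days remain in 1955.
Total: 27 + 134 = 161 days.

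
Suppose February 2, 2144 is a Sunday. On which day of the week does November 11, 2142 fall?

Sunday

Count forward from the earlier date (November 11, 2142) to the later (February 2, 2144):
Day-of-year of November 11, 2142: 315.
Day-of-year of February 2, 2144: 33.
2142 has 365 days, so 365 − 315 = 50 days remain in 2142.
Full years: 2143: 365. Sum = 365.
Total: 50 + 365 + 33 = 448 days.
448 is a multiple of 7, so November 11, 2142 falls on the same weekday: Sunday.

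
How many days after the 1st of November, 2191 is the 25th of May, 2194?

936

Day-of-year of November 1, 2191: 305.
Day-of-year of May 25, 2194: 145.
2191 has 365 days, so 365 − 305 = 60 days remain in 2191.
Full years: 2192: 366; 2193: 365. Sum = 731.
Total: 60 + 731 + 145 = 936 days.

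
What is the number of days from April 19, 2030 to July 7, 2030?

April 2030: 30 − 19 = 11 days remain.
Then May (31), June (30): 31 + 30 = 61 days.
July 1–7, 2030: 7 days.
Total: 11 + 61 + 7 = 79 days.

79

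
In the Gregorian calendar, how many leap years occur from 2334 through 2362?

7

Years divisible by 4 in [2334, 2362]: 2336, 2340, 2344, 2348, 2352, 2356, 2360.
No century exceptions apply. Count: 7.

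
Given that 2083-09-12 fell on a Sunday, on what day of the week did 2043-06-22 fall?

Monday

Count forward from the earlier date (June 22, 2043) to the later (September 12, 2083):
Day-of-year of June 22, 2043: 173.
Day-of-year of September 12, 2083: 255.
2043 has 365 days, so 365 − 173 = 192 days remain in 2043.
Full years 2044–2082: 29 common + 10 leap = 29×365 + 10×366 = 14245 days.
Total: 192 + 14245 + 255 = 14692 days.
14692 mod 7 = 6, so 6 days before Sunday is Monday.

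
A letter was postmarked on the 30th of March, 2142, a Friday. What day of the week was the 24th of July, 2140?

Count forward from the earlier date (July 24, 2140) to the later (March 30, 2142):
Day-of-year of July 24, 2140: 206.
Day-of-year of March 30, 2142: 89.
2140 has 366 days, so 366 − 206 = 160 days remain in 2140.
Full years: 2141: 365. Sum = 365.
Total: 160 + 365 + 89 = 614 days.
614 mod 7 = 5, so 5 days before Friday is Sunday.

Sunday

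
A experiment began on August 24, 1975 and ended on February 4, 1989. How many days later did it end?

From August 24, 1975 to August 24, 1988: 13 years, of which 4 contain a Feb 29 — 9×365 + 4×366 = 4749 days.
August 1988: 31 − 24 = 7 days remain.
Then September (30), October (31), November (30), December (31), January (31): 30 + 31 + 30 + 31 + 31 = 153 days.
February 1–4, 1989: 4 days (1989 is not a leap year).
Residual: 164 days.
Total: 4913 days.

4913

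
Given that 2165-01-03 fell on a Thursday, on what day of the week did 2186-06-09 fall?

Friday

Day-of-year of January 3, 2165: 3.
Day-of-year of June 9, 2186: 160.
2165 has 365 days, so 365 − 3 = 362 days remain in 2165.
Full years 2166–2185: 15 common + 5 leap = 15×365 + 5×366 = 7305 days.
Total: 362 + 7305 + 160 = 7827 days.
7827 mod 7 = 1, so 1 day after Thursday is Friday.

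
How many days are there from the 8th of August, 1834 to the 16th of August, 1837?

Day-of-year of August 8, 1834: 220.
Day-of-year of August 16, 1837: 228.
1834 has 365 days, so 365 − 220 = 145 days remain in 1834.
Full years: 1835: 365; 1836: 366. Sum = 731.
Total: 145 + 731 + 228 = 1104 days.

1104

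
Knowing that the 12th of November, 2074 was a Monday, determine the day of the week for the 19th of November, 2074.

Within November 2074: 19 − 12 = 7 days.
7 is a multiple of 7, so the 19th of November, 2074 falls on the same weekday: Monday.

Monday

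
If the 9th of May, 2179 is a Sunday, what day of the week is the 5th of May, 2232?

Saturday

From May 9, 2179 to May 9, 2231: 52 years, of which 12 contain a Feb 29 — 40×365 + 12×366 = 18992 days.
(2200 is not a leap year (divisible by 100 but not 400).)
May 2231: 31 − 9 = 22 days remain.
Then 11 full months totalling 335 days.
May 1–5, 2232: 5 days.
Residual: 362 days.
Total: 19354 days.
19354 mod 7 = 6, so 6 days after Sunday is Saturday.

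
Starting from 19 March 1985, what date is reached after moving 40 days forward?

28 April 1985

Count 40 days after March 19, 1985:
March 1985: 31 − 19 = 12 days remain.
April 1–28, 1985: 28 days.
Total: 12 + 28 = 40 days.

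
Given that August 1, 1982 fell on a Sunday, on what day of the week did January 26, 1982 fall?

Count forward from the earlier date (January 26, 1982) to the later (August 1, 1982):
January 1982: 31 − 26 = 5 days remain.
Then February 1982 (28), March (31), April (30), May (31), June (30), July (31): 28 + 31 + 30 + 31 + 30 + 31 = 181 days.
August 1, 1982: 1 day.
Total: 5 + 181 + 1 = 187 days.
187 mod 7 = 5, so 5 days before Sunday is Tuesday.

Tuesday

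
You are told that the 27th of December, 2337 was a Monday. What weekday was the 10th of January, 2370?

From December 27, 2337 to December 27, 2369: 32 years, of which 8 contain a Feb 29 — 24×365 + 8×366 = 11688 days.
December 2369: 31 − 27 = 4 days remain.
January 1–10, 2370: 10 days.
Residual: 14 days.
Total: 11702 days.
11702 mod 7 = 5, so 5 days after Monday is Saturday.

Saturday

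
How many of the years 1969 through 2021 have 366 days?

Years divisible by 4: 1972, 1976, …, 2020 — 13 in all.
2000 is divisible by 400, so still leap.
No century exceptions apply. Count: 13.

13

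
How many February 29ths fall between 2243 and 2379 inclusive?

33

Years divisible by 4: 2244, 2248, …, 2376 — 34 in all.
Of these, 2300 is divisible by 100 but not 400, so not leap.
Leap years: 34 − 1 = 33.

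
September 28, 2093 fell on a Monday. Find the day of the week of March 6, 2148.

Wednesday

From September 28, 2093 to September 28, 2147: 54 years, of which 12 contain a Feb 29 — 42×365 + 12×366 = 19722 days.
(2100 is not a leap year (divisible by 100 but not 400).)
September 2147: 30 − 28 = 2 days remain.
Then October (31), November (30), December (31), January (31), February 2148 (29): 31 + 30 + 31 + 31 + 29 = 152 days.
March 1–6, 2148: 6 days.
Residual: 160 days.
Total: 19882 days.
19882 mod 7 = 2, so 2 days after Monday is Wednesday.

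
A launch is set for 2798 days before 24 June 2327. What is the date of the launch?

26 October 2319

Count 2798 days before June 24, 2327:
From October 26, 2319 to October 26, 2326: 7 years, of which 2 contain a Feb 29 — 5×365 + 2×366 = 2557 days.
October 2326: 31 − 26 = 5 days remain.
Then November (30), December (31), January (31), February 2327 (28), March (31), April (30), May (31): 30 + 31 + 31 + 28 + 31 + 30 + 31 = 212 days.
June 1–24, 2327: 24 days.
Residual: 241 days.
Total: 2798 days.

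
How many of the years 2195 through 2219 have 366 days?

Years divisible by 4 in [2195, 2219]: 2196, 2200, 2204, 2208, 2212, 2216.
Of these, 2200 is divisible by 100 but not 400, so not leap.
Leap years: 6 − 1 = 5.

5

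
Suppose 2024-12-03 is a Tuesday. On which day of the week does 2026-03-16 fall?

Monday

Day-of-year of December 3, 2024: 338.
Day-of-year of March 16, 2026: 75.
2024 has 366 days, so 366 − 338 = 28 days remain in 2024.
Full years: 2025: 365. Sum = 365.
Total: 28 + 365 + 75 = 468 days.
468 mod 7 = 6, so 6 days after Tuesday is Monday.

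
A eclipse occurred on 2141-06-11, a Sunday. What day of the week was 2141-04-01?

Count forward from the earlier date (April 1, 2141) to the later (June 11, 2141):
April 2141: 30 − 1 = 29 days remain.
Then May (31): 31 days.
June 1–11, 2141: 11 days.
Total: 29 + 31 + 11 = 71 days.
71 mod 7 = 1, so 1 day before Sunday is Saturday.

Saturday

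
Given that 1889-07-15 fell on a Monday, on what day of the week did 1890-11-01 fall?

Day-of-year of July 15, 1889: 196.
Day-of-year of November 1, 1890: 305.
1889 has 365 days, so 365 − 196 = 169 days remain in 1889.
Total: 169 + 305 = 474 days.
474 mod 7 = 5, so 5 days after Monday is Saturday.

Saturday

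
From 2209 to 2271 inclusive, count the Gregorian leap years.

15

Years divisible by 4: 2212, 2216, …, 2268 — 15 in all.
No century exceptions apply. Count: 15.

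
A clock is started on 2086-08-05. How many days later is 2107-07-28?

7661

Day-of-year of August 5, 2086: 217.
Day-of-year of July 28, 2107: 209.
2086 has 365 days, so 365 − 217 = 148 days remain in 2086.
Full years 2087–2106: 16 common + 4 leap = 16×365 + 4×366 = 7304 days.
Total: 148 + 7304 + 209 = 7661 days.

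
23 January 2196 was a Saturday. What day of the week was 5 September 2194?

Count forward from the earlier date (September 5, 2194) to the later (January 23, 2196):
September 2194: 30 − 5 = 25 days remain.
Then 15 full months totalling 457 days.
January 1–23, 2196: 23 days.
Total: 25 + 457 + 23 = 505 days.
505 mod 7 = 1, so 1 day before Saturday is Friday.

Friday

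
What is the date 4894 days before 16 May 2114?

21 December 2100

Count 4894 days before May 16, 2114:
Day-of-year of December 21, 2100: 355.
Day-of-year of May 16, 2114: 136.
2100 has 365 days, so 365 − 355 = 10 days remain in 2100.
Full years 2101–2113: 10 common + 3 leap = 10×365 + 3×366 = 4748 days.
Total: 10 + 4748 + 136 = 4894 days.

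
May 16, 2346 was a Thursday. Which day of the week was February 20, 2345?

Count forward from the earlier date (February 20, 2345) to the later (May 16, 2346):
Day-of-year of February 20, 2345: 51.
Day-of-year of May 16, 2346: 136.
2345 has 365 days, so 365 − 51 = 314 days remain in 2345.
Total: 314 + 136 = 450 days.
450 mod 7 = 2, so 2 days before Thursday is Tuesday.

Tuesday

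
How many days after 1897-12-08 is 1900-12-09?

December 8, 1897 → December 8, 1898: 365 days.
December 8, 1898 → December 8, 1899: 365 days.
December 8, 1899 → December 8, 1900: 365 days (1900 is not a leap year (divisible by 100 but not 400)).
Within December 1900: 9 − 8 = 1 day.
Total: 1096 days.

1096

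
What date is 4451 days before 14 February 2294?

8 December 2281

Count 4451 days before February 14, 2294:
Day-of-year of December 8, 2281: 342.
Day-of-year of February 14, 2294: 45.
2281 has 365 days, so 365 − 342 = 23 days remain in 2281.
Full years 2282–2293: 9 common + 3 leap = 9×365 + 3×366 = 4383 days.
Total: 23 + 4383 + 45 = 4451 days.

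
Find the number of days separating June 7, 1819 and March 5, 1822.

Day-of-year of June 7, 1819: 158.
Day-of-year of March 5, 1822: 64.
1819 has 365 days, so 365 − 158 = 207 days remain in 1819.
Full years: 1820: 366; 1821: 365. Sum = 731.
Total: 207 + 731 + 64 = 1002 days.

1002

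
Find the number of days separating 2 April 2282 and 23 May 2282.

51

April 2282: 30 − 2 = 28 days remain.
May 1–23, 2282: 23 days.
Total: 28 + 23 = 51 days.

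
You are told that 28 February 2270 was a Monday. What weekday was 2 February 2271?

February 2270: 28 − 28 = 0 days remain (2270 is not a leap year, so February has 28 days).
Then 11 full months totalling 337 days.
February 1–2, 2271: 2 days (2271 is not a leap year).
Residual: 339 days.
Total: 339 days.
339 mod 7 = 3, so 3 days after Monday is Thursday.

Thursday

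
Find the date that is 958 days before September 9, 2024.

January 25, 2022

Count 958 days before September 9, 2024:
Day-of-year of January 25, 2022: 25.
Day-of-year of September 9, 2024: 253.
2022 has 365 days, so 365 − 25 = 340 days remain in 2022.
Full years: 2023: 365. Sum = 365.
Total: 340 + 365 + 253 = 958 days.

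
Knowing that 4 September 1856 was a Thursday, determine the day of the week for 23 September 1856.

Within September 1856: 23 − 4 = 19 days.
19 mod 7 = 5, so 5 days after Thursday is Tuesday.

Tuesday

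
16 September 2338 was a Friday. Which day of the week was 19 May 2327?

Thursday

Count forward from the earlier date (May 19, 2327) to the later (September 16, 2338):
Day-of-year of May 19, 2327: 139.
Day-of-year of September 16, 2338: 259.
2327 has 365 days, so 365 − 139 = 226 days remain in 2327.
Full years 2328–2337: 7 common + 3 leap = 7×365 + 3×366 = 3653 days.
Total: 226 + 3653 + 259 = 4138 days.
4138 mod 7 = 1, so 1 day before Friday is Thursday.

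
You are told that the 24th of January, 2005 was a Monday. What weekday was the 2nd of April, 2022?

Saturday

Day-of-year of January 24, 2005: 24.
Day-of-year of April 2, 2022: 92.
2005 has 365 days, so 365 − 24 = 341 days remain in 2005.
Full years 2006–2021: 12 common + 4 leap = 12×365 + 4×366 = 5844 days.
Total: 341 + 5844 + 92 = 6277 days.
6277 mod 7 = 5, so 5 days after Monday is Saturday.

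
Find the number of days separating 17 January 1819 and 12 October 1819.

January 1819: 31 − 17 = 14 days remain.
Then February 1819 (28), March (31), April (30), May (31), June (30), July (31), August (31), September (30): 28 + 31 + 30 + 31 + 30 + 31 + 31 + 30 = 242 days.
October 1–12, 1819: 12 days.
Total: 14 + 242 + 12 = 268 days.

268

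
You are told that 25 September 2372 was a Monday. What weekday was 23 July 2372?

Count forward from the earlier date (July 23, 2372) to the later (September 25, 2372):
July 2372: 31 − 23 = 8 days remain.
Then August (31): 31 days.
September 1–25, 2372: 25 days.
Total: 8 + 31 + 25 = 64 days.
64 mod 7 = 1, so 1 day before Monday is Sunday.

Sunday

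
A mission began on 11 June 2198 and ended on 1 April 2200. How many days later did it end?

659

June 11, 2198 → June 11, 2199: 365 days.
June 2199: 30 − 11 = 19 days remain.
Then 9 full months totalling 274 days.
April 1, 2200: 1 day.
Residual: 294 days.
Total: 659 days.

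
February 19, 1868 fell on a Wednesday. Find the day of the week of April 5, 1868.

February 1868: 29 − 19 = 10 days remain (1868 is a leap year, so February has 29 days).
Then March (31): 31 days.
April 1–5, 1868: 5 days.
Total: 10 + 31 + 5 = 46 days.
46 mod 7 = 4, so 4 days after Wednesday is Sunday.

Sunday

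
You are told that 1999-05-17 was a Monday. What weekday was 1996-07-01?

Count forward from the earlier date (July 1, 1996) to the later (May 17, 1999):
July 1, 1996 → July 1, 1997: 365 days.
July 1, 1997 → July 1, 1998: 365 days.
July 1998: 31 − 1 = 30 days remain.
Then 9 full months totalling 273 days.
May 1–17, 1999: 17 days.
Residual: 320 days.
Total: 1050 days.
1050 is a multiple of 7, so 1996-07-01 falls on the same weekday: Monday.

Monday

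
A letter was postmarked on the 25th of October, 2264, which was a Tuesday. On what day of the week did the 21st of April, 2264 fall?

Count forward from the earlier date (April 21, 2264) to the later (October 25, 2264):
April 2264: 30 − 21 = 9 days remain.
Then May (31), June (30), July (31), August (31), September (30): 31 + 30 + 31 + 31 + 30 = 153 days.
October 1–25, 2264: 25 days.
Total: 9 + 153 + 25 = 187 days.
187 mod 7 = 5, so 5 days before Tuesday is Thursday.

Thursday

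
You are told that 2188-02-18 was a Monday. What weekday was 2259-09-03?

Saturday

From February 18, 2188 to February 18, 2259: 71 years, of which 17 contain a Feb 29 — 54×365 + 17×366 = 25932 days.
(2200 is not a leap year (divisible by 100 but not 400).)
February 2259: 28 − 18 = 10 days remain (2259 is not a leap year, so February has 28 days).
Then March (31), April (30), May (31), June (30), July (31), August (31): 31 + 30 + 31 + 30 + 31 + 31 = 184 days.
September 1–3, 2259: 3 days.
Residual: 197 days.
Total: 26129 days.
26129 mod 7 = 5, so 5 days after Monday is Saturday.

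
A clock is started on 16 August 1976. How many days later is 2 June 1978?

August 16, 1976 → August 16, 1977: 365 days.
August 1977: 31 − 16 = 15 days remain.
Then 9 full months totalling 273 days.
June 1–2, 1978: 2 days.
Residual: 290 days.
Total: 655 days.

655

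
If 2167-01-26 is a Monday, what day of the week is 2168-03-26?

Saturday

January 2167: 31 − 26 = 5 days remain.
Then 13 full months totalling 394 days.
March 1–26, 2168: 26 days.
Total: 5 + 394 + 26 = 425 days.
425 mod 7 = 5, so 5 days after Monday is Saturday.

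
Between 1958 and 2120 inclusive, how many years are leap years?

Years divisible by 4: 1960, 1964, …, 2120 — 41 in all.
Of these, 2100 is divisible by 100 but not 400, so not leap.
2000 is divisible by 400, so still leap.
Leap years: 41 − 1 = 40.

40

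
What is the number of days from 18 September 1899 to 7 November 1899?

50

September 1899: 30 − 18 = 12 days remain.
Then October (31): 31 days.
November 1–7, 1899: 7 days.
Total: 12 + 31 + 7 = 50 days.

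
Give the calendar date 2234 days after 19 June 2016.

1 August 2022

Count 2234 days after June 19, 2016:
June 19, 2016 → June 19, 2017: 365 days.
June 19, 2017 → June 19, 2018: 365 days.
June 19, 2018 → June 19, 2019: 365 days.
June 19, 2019 → June 19, 2020: 366 days (2020 is a leap year).
June 19, 2020 → June 19, 2021: 365 days.
June 19, 2021 → June 19, 2022: 365 days.
June 2022: 30 − 19 = 11 days remain.
Then July (31): 31 days.
August 1, 2022: 1 day.
Residual: 43 days.
Total: 2234 days.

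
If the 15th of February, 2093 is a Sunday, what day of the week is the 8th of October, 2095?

Day-of-year of February 15, 2093: 46.
Day-of-year of October 8, 2095: 281.
2093 has 365 days, so 365 − 46 = 319 days remain in 2093.
Full years: 2094: 365. Sum = 365.
Total: 319 + 365 + 281 = 965 days.
965 mod 7 = 6, so 6 days after Sunday is Saturday.

Saturday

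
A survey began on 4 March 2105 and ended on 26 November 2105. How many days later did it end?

267

March 2105: 31 − 4 = 27 days remain.
Then April (30), May (31), June (30), July (31), August (31), September (30), October (31): 30 + 31 + 30 + 31 + 31 + 30 + 31 = 214 days.
November 1–26, 2105: 26 days.
Total: 27 + 214 + 26 = 267 days.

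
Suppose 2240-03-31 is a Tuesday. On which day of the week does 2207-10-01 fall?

Count forward from the earlier date (October 1, 2207) to the later (March 31, 2240):
From October 1, 2207 to October 1, 2239: 32 years, of which 8 contain a Feb 29 — 24×365 + 8×366 = 11688 days.
October 2239: 31 − 1 = 30 days remain.
Then November (30), December (31), January (31), February 2240 (29): 30 + 31 + 31 + 29 = 121 days.
March 1–31, 2240: 31 days.
Residual: 182 days.
Total: 11870 days.
11870 mod 7 = 5, so 5 days before Tuesday is Thursday.

Thursday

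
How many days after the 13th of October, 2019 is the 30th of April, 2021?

565

October 13, 2019 → October 13, 2020: 366 days (2020 is a leap year).
October 2020: 31 − 13 = 18 days remain.
Then November (30), December (31), January (31), February 2021 (28), March (31): 30 + 31 + 31 + 28 + 31 = 151 days.
April 1–30, 2021: 30 days.
Residual: 199 days.
Total: 565 days.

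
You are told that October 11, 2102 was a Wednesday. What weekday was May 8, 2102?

Monday

Count forward from the earlier date (May 8, 2102) to the later (October 11, 2102):
May 2102: 31 − 8 = 23 days remain.
Then June (30), July (31), August (31), September (30): 30 + 31 + 31 + 30 = 122 days.
October 1–11, 2102: 11 days.
Total: 23 + 122 + 11 = 156 days.
156 mod 7 = 2, so 2 days before Wednesday is Monday.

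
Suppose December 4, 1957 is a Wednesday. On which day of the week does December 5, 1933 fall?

Count forward from the earlier date (December 5, 1933) to the later (December 4, 1957):
From December 5, 1933 to December 5, 1956: 23 years, of which 6 contain a Feb 29 — 17×365 + 6×366 = 8401 days.
December 1956: 31 − 5 = 26 days remain.
Then 11 full months totalling 334 days.
December 1–4, 1957: 4 days.
Residual: 364 days.
Total: 8765 days.
8765 mod 7 = 1, so 1 day before Wednesday is Tuesday.

Tuesday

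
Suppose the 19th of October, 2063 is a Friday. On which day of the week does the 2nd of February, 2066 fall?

Tuesday

October 19, 2063 → October 19, 2064: 366 days (2064 is a leap year).
October 19, 2064 → October 19, 2065: 365 days.
October 2065: 31 − 19 = 12 days remain.
Then November (30), December (31), January (31): 30 + 31 + 31 = 92 days.
February 1–2, 2066: 2 days (2066 is not a leap year).
Residual: 106 days.
Total: 837 days.
837 mod 7 = 4, so 4 days after Friday is Tuesday.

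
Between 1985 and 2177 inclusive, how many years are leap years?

Years divisible by 4: 1988, 1992, …, 2176 — 48 in all.
Of these, 2100 is divisible by 100 but not 400, so not leap.
2000 is divisible by 400, so still leap.
Leap years: 48 − 1 = 47.

47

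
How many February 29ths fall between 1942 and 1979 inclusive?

9

Years divisible by 4 in [1942, 1979]: 1944, 1948, 1952, 1956, 1960, 1964, 1968, 1972, 1976.
No century exceptions apply. Count: 9.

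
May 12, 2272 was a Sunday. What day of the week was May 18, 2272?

Saturday

Within May 2272: 18 − 12 = 6 days.
6 mod 7 = 6, so 6 days after Sunday is Saturday.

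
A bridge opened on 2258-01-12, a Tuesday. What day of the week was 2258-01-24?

Sunday

Within January 2258: 24 − 12 = 12 days.
12 mod 7 = 5, so 5 days after Tuesday is Sunday.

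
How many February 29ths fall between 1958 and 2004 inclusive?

Years divisible by 4 in [1958, 2004]: 1960, 1964, 1968, 1972, 1976, 1980, 1984, 1988, 1992, 1996, 2000, 2004.
2000 is divisible by 400, so still leap.
No century exceptions apply. Count: 12.

12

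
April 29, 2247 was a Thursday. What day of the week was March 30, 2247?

Count forward from the earlier date (March 30, 2247) to the later (April 29, 2247):
March 2247: 31 − 30 = 1 day remains.
April 1–29, 2247: 29 days.
Total: 1 + 29 = 30 days.
30 mod 7 = 2, so 2 days before Thursday is Tuesday.

Tuesday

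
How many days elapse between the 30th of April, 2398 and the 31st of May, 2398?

31

April 2398: 30 − 30 = 0 days remain.
May 1–31, 2398: 31 days.
Total: 0 + 31 = 31 days.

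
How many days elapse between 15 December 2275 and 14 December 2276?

December 2275: 31 − 15 = 16 days remain.
Then 11 full months totalling 335 days.
December 1–14, 2276: 14 days.
Residual: 365 days.
Total: 365 days.

365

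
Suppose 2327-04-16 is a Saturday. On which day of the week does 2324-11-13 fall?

Thursday

Count forward from the earlier date (November 13, 2324) to the later (April 16, 2327):
November 13, 2324 → November 13, 2325: 365 days.
November 13, 2325 → November 13, 2326: 365 days.
November 2326: 30 − 13 = 17 days remain.
Then December (31), January (31), February 2327 (28), March (31): 31 + 31 + 28 + 31 = 121 days.
April 1–16, 2327: 16 days.
Residual: 154 days.
Total: 884 days.
884 mod 7 = 2, so 2 days before Saturday is Thursday.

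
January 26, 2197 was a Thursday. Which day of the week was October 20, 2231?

Thursday

From January 26, 2197 to January 26, 2231: 34 years, of which 7 contain a Feb 29 — 27×365 + 7×366 = 12417 days.
(2200 is not a leap year (divisible by 100 but not 400).)
January 2231: 31 − 26 = 5 days remain.
Then February 2231 (28), March (31), April (30), May (31), June (30), July (31), August (31), September (30): 28 + 31 + 30 + 31 + 30 + 31 + 31 + 30 = 242 days.
October 1–20, 2231: 20 days.
Residual: 267 days.
Total: 12684 days.
12684 is a multiple of 7, so October 20, 2231 falls on the same weekday: Thursday.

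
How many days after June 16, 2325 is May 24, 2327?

707

June 2325: 30 − 16 = 14 days remain.
Then 22 full months totalling 669 days.
May 1–24, 2327: 24 days.
Total: 14 + 669 + 24 = 707 days.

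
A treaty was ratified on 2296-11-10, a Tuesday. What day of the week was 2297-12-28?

November 2296: 30 − 10 = 20 days remain.
Then 12 full months totalling 365 days.
December 1–28, 2297: 28 days.
Total: 20 + 365 + 28 = 413 days.
413 is a multiple of 7, so 2297-12-28 falls on the same weekday: Tuesday.

Tuesday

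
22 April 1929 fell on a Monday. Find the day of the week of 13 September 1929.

Friday

April 1929: 30 − 22 = 8 days remain.
Then May (31), June (30), July (31), August (31): 31 + 30 + 31 + 31 = 123 days.
September 1–13, 1929: 13 days.
Total: 8 + 123 + 13 = 144 days.
144 mod 7 = 4, so 4 days after Monday is Friday.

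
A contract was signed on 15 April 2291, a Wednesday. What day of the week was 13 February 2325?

From April 15, 2291 to April 15, 2324: 33 years, of which 8 contain a Feb 29 — 25×365 + 8×366 = 12053 days.
(2300 is not a leap year (divisible by 100 but not 400).)
April 2324: 30 − 15 = 15 days remain.
Then 9 full months totalling 276 days.
February 1–13, 2325: 13 days (2325 is not a leap year).
Residual: 304 days.
Total: 12357 days.
12357 mod 7 = 2, so 2 days after Wednesday is Friday.

Friday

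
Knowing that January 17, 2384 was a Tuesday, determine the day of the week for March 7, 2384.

January 2384: 31 − 17 = 14 days remain.
Then February 2384 (29): 29 days.
March 1–7, 2384: 7 days.
Total: 14 + 29 + 7 = 50 days.
50 mod 7 = 1, so 1 day after Tuesday is Wednesday.

Wednesday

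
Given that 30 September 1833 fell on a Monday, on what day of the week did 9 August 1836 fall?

Day-of-year of September 30, 1833: 273.
Day-of-year of August 9, 1836: 222.
1833 has 365 days, so 365 − 273 = 92 days remain in 1833.
Full years: 1834: 365; 1835: 365. Sum = 730.
Total: 92 + 730 + 222 = 1044 days.
1044 mod 7 = 1, so 1 day after Monday is Tuesday.

Tuesday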